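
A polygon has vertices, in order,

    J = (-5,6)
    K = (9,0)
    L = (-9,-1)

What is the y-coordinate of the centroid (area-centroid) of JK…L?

5/3

Apply the shoelace formula. First the cross-terms c_i = x_i·y_{i+1} − x_{i+1}·y_i:
  -54, -9, -59  ⇒  2A = -122, A = -61.
Then Σ (y_i + y_{i+1})·c_i = -610, so ȳ = -610 / (6·(-61)) = 5/3.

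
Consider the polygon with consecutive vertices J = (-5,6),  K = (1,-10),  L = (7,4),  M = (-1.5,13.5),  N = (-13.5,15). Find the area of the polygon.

Apply Gauss's area formula: 2A = Σ (x_i·y_{i+1} − x_{i+1}·y_i), indices taken mod 5.
Σ = (44) + (74) + (100.5) + (159.75) + (-6) = 372.25
Area = |Σ|/2 = 186.125.

186.125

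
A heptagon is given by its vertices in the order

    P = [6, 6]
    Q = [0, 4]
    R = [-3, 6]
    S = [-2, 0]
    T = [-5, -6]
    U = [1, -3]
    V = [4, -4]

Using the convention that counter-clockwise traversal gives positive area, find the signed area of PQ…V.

Apply Gauss's area formula: 2A = Σ (x_i·y_{i+1} − x_{i+1}·y_i), indices taken mod 7.
Cross-terms: 24, 12, 12, 12, 21, 8, 48  ⇒  Σ = 137
Signed area = Σ/2 = 68.5 (positive ⇒ counter-clockwise traversal).

68.5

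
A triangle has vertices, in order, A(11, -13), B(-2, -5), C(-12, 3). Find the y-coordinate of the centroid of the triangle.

-5

Apply the surveyor's formula. First the cross-terms c_i = x_i·y_{i+1} − x_{i+1}·y_i:
  -81, -66, 123  ⇒  2A = -24, A = -12.
Then Σ (y_i + y_{i+1})·c_i = 360, so ȳ = 360 / (6·(-12)) = -5.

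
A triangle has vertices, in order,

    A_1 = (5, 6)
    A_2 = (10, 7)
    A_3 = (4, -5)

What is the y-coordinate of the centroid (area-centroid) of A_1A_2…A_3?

Apply the shoelace formula. First the cross-terms c_i = x_i·y_{i+1} − x_{i+1}·y_i:
  -25, -78, 49  ⇒  2A = -54, A = -27.
Then Σ (y_i + y_{i+1})·c_i = -432, so ȳ = -432 / (6·(-27)) = 8/3.

8/3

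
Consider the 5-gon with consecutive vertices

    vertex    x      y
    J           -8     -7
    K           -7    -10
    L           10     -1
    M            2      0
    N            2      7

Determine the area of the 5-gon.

98

Apply the surveyor's formula: 2A = Σ (x_i·y_{i+1} − x_{i+1}·y_i), indices taken mod 5.
Σ = (31) + (107) + (2) + (14) + (42) = 196
Area = |Σ|/2 = 98.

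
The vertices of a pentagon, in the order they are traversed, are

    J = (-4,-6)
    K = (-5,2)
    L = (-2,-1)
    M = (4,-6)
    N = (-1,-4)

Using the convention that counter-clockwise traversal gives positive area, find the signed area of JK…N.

-22.5

Σ = (-38) + (9) + (16) + (-22) + (-10) = -45
Signed area = Σ/2 = -22.5 (negative ⇒ clockwise traversal).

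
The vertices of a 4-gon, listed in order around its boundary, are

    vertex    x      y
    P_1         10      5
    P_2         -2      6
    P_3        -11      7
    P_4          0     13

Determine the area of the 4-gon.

P_1→P_2: (10)(6) − (-2)(5) = 70
P_2→P_3: (-2)(7) − (-11)(6) = 52
P_3→P_4: (-11)(13) − (0)(7) = -143
P_4→P_1: (0)(5) − (10)(13) = -130
Σ = -151
Area = |Σ|/2 = 75.5.

75.5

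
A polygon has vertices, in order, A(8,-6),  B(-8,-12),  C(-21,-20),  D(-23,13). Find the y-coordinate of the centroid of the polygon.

-727/187

Apply the shoelace (surveyor's) formula. First the cross-terms c_i = x_i·y_{i+1} − x_{i+1}·y_i:
  -144, -92, -733, 34  ⇒  2A = -935, A = -467.5.
Then Σ (y_i + y_{i+1})·c_i = 10905, so ȳ = 10905 / (6·(-467.5)) = -727/187.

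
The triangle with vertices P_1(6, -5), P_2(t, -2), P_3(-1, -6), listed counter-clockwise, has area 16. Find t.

-5

Write out the shoelace sum; only the two edges meeting at P_2 involve t:
2·Area = [(6·(-2) − t·(-5)) + (t·(-6) − (-1)·(-2))] + 41
       = -1·t + 27 = 32
⇒ t = -5.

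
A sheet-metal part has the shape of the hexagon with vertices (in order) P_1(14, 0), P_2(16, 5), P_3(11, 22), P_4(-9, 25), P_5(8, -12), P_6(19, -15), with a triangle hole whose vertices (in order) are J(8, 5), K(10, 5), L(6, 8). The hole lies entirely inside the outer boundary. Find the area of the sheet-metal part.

Outer boundary:
Apply the surveyor's formula: 2A = Σ (x_i·y_{i+1} − x_{i+1}·y_i), indices taken mod 6.
Σ = (70) + (297) + (473) + (-92) + (108) + (210) = 1066
Area = |Σ|/2 = 533.
Hole:
Σ = (-10) + (50) + (-34) = 6
Area = |Σ|/2 = 3.
Net area = 533 − 3 = 530.

530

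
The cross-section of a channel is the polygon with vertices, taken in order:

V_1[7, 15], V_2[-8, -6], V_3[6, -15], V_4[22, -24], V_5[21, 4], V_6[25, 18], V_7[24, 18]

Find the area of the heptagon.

Apply the surveyor's formula: 2A = Σ (x_i·y_{i+1} − x_{i+1}·y_i), indices taken mod 7.
Σ = (78) + (156) + (186) + (592) + (278) + (18) + (234) = 1542
Area = |Σ|/2 = 771.

771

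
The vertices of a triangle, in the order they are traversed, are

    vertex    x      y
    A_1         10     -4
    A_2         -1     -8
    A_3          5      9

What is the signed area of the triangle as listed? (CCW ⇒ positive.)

Cross-terms: -84, 31, -110  ⇒  Σ = -163
Signed area = Σ/2 = -81.5 (negative ⇒ clockwise traversal).

-81.5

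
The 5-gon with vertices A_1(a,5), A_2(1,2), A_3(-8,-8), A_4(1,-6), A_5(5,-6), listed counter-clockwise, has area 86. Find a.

8

The doubled signed area Σ (x_i y_{i+1} − x_{i+1} y_i) is linear in a.
With a=0 it equals 108; the coefficient of a is 8 (from the two edges through A_1).
So 8·a + 108 = 2·86 = 172 ⇒ a = 8.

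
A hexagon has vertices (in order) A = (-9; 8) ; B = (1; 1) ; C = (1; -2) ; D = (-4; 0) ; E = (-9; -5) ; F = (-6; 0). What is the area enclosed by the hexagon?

43

Apply the surveyor's formula: 2A = Σ (x_i·y_{i+1} − x_{i+1}·y_i), indices taken mod 6.
Σ = (-17) + (-3) + (-8) + (20) + (-30) + (-48) = -86
Area = |Σ|/2 = 43.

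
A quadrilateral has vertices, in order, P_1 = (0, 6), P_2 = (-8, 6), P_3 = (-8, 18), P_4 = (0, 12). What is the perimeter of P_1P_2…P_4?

36

|P_1P_2| = √((-8)² + (0)²) = √64 = 8
|P_2P_3| = √((0)² + (12)²) = √144 = 12
|P_3P_4| = √((8)² + (-6)²) = √100 = 10
|P_4P_1| = √((0)² + (-6)²) = √36 = 6
Perimeter = 8 + 12 + 10 + 6 = 36.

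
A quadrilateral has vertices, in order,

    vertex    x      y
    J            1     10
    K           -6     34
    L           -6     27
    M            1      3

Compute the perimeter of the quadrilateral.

|JK| = √((-7)² + (24)²) = √625 = 25
|KL| = √((0)² + (-7)²) = √49 = 7
|LM| = √((7)² + (-24)²) = √625 = 25
|MJ| = √((0)² + (7)²) = √49 = 7
Perimeter = 25 + 7 + 25 + 7 = 64.

64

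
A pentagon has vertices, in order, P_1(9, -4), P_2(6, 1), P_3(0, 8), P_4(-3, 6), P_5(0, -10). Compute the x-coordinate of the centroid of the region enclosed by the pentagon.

Apply the shoelace (surveyor's) formula. First the cross-terms c_i = x_i·y_{i+1} − x_{i+1}·y_i:
  33, 48, 24, 30, 90  ⇒  2A = 225, A = 112.5.
Then Σ (x_i + x_{i+1})·c_i = 1431, so x̄ = 1431 / (6·112.5) = 2.12.

2.12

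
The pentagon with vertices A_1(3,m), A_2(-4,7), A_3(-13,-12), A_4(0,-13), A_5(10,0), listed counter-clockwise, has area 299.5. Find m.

10

Write out the shoelace sum; only the two edges meeting at A_1 involve m:
2·Area = [(10·m − 3·0) + (3·7 − (-4)·m)] + 438
       = 14·m + 459 = 599
⇒ m = 10.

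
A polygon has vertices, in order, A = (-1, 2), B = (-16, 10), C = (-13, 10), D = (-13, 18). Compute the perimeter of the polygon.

48

|AB| = √((-15)² + (8)²) = √289 = 17
|BC| = √((3)² + (0)²) = √9 = 3
|CD| = √((0)² + (8)²) = √64 = 8
|DA| = √((12)² + (-16)²) = √400 = 20
Perimeter = 17 + 3 + 8 + 20 = 48.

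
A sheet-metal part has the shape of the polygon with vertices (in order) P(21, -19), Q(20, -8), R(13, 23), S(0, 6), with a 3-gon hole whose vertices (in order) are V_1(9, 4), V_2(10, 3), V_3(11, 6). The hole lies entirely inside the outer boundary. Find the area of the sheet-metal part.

Outer boundary:
Apply Gauss's area formula: 2A = Σ (x_i·y_{i+1} − x_{i+1}·y_i), indices taken mod 4.
Σ = (212) + (564) + (78) + (-126) = 728
Area = |Σ|/2 = 364.
Hole:
Σ = (-13) + (27) + (-10) = 4
Area = |Σ|/2 = 2.
Net area = 364 − 2 = 362.

362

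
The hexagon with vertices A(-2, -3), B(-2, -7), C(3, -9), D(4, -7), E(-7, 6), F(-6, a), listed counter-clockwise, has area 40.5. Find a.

Write out the shoelace sum; only the two edges meeting at F involve a:
2·Area = [((-7)·a − (-6)·6) + ((-6)·(-3) − (-2)·a)] + 37
       = -5·a + 91 = 81
⇒ a = 2.

2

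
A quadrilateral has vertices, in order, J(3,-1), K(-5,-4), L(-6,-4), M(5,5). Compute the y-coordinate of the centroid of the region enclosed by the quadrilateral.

-3/17

Apply the shoelace formula. First the cross-terms c_i = x_i·y_{i+1} − x_{i+1}·y_i:
  -17, -4, -10, -20  ⇒  2A = -51, A = -25.5.
Then Σ (y_i + y_{i+1})·c_i = 27, so ȳ = 27 / (6·(-25.5)) = -3/17.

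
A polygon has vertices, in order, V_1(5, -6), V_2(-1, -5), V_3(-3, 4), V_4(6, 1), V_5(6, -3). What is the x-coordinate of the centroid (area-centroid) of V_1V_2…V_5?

108/61

Apply the shoelace formula. First the cross-terms c_i = x_i·y_{i+1} − x_{i+1}·y_i:
  -31, -19, -27, -24, -21  ⇒  2A = -122, A = -61.
Then Σ (x_i + x_{i+1})·c_i = -648, so x̄ = -648 / (6·(-61)) = 108/61.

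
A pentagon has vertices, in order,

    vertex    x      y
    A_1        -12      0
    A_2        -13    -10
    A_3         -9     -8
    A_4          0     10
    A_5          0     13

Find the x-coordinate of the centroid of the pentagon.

Apply Gauss's area formula. First the cross-terms c_i = x_i·y_{i+1} − x_{i+1}·y_i:
  120, 14, -90, 0, 156  ⇒  2A = 200, A = 100.
Then Σ (x_i + x_{i+1})·c_i = -4370, so x̄ = -4370 / (6·100) = -437/60.

-437/60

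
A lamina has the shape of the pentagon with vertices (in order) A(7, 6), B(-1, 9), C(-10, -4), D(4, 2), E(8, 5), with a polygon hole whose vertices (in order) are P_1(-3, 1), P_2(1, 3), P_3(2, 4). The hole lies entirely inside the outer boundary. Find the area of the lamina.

87

Outer boundary:
Apply the shoelace (surveyor's) formula: 2A = Σ (x_i·y_{i+1} − x_{i+1}·y_i), indices taken mod 5.
Σ = (69) + (94) + (-4) + (4) + (13) = 176
Area = |Σ|/2 = 88.
Hole:
P_1→P_2: (-3)(3) − (1)(1) = -10
P_2→P_3: (1)(4) − (2)(3) = -2
P_3→P_1: (2)(1) − (-3)(4) = 14
Σ = 2
Area = |Σ|/2 = 1.
Net area = 88 − 1 = 87.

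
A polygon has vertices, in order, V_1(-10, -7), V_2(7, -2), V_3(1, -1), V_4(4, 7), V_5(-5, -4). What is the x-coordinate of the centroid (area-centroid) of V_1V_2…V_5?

-136/267

Apply the shoelace (surveyor's) formula. First the cross-terms c_i = x_i·y_{i+1} − x_{i+1}·y_i:
  69, -5, 11, 19, -5  ⇒  2A = 89, A = 44.5.
Then Σ (x_i + x_{i+1})·c_i = -136, so x̄ = -136 / (6·44.5) = -136/267.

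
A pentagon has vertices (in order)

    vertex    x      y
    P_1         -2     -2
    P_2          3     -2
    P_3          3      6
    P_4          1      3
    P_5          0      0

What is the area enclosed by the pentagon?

Cross-terms: 10, 24, 3, 0, 0  ⇒  Σ = 37
Area = |Σ|/2 = 18.5.

18.5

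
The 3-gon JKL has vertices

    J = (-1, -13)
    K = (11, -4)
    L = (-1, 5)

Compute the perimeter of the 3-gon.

|JK| = √((12)² + (9)²) = √225 = 15
|KL| = √((-12)² + (9)²) = √225 = 15
|LJ| = √((0)² + (-18)²) = √324 = 18
Perimeter = 15 + 15 + 18 = 48.

48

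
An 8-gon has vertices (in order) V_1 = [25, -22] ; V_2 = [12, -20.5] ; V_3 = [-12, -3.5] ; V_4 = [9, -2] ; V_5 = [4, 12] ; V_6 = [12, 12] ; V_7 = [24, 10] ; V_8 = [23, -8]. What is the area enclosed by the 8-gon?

678.5

Apply the shoelace (surveyor's) formula: 2A = Σ (x_i·y_{i+1} − x_{i+1}·y_i), indices taken mod 8.
Cross-terms: -248.5, -288, 55.5, 116, -96, -168, -422, -306  ⇒  Σ = -1357
Area = |Σ|/2 = 678.5.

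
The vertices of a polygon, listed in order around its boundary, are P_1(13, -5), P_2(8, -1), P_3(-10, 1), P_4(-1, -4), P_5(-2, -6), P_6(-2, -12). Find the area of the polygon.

Apply the shoelace formula: 2A = Σ (x_i·y_{i+1} − x_{i+1}·y_i), indices taken mod 6.
P_1→P_2: (13)(-1) − (8)(-5) = 27
P_2→P_3: (8)(1) − (-10)(-1) = -2
P_3→P_4: (-10)(-4) − (-1)(1) = 41
P_4→P_5: (-1)(-6) − (-2)(-4) = -2
P_5→P_6: (-2)(-12) − (-2)(-6) = 12
P_6→P_1: (-2)(-5) − (13)(-12) = 166
Σ = 242
Area = |Σ|/2 = 121.

121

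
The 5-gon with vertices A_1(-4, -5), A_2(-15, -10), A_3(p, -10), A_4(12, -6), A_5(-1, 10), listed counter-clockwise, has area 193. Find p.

-2

Write out the shoelace sum; only the two edges meeting at A_3 involve p:
2·Area = [((-15)·(-10) − p·(-10)) + (p·(-6) − 12·(-10))] + 124
       = 4·p + 394 = 386
⇒ p = -2.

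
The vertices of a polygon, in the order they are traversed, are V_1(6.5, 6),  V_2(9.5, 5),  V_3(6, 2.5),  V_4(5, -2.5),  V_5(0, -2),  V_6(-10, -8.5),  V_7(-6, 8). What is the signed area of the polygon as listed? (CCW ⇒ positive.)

-153.625

Apply the shoelace formula: 2A = Σ (x_i·y_{i+1} − x_{i+1}·y_i), indices taken mod 7.
V_1→V_2: (6.5)(5) − (9.5)(6) = -24.5
V_2→V_3: (9.5)(2.5) − (6)(5) = -6.25
V_3→V_4: (6)(-2.5) − (5)(2.5) = -27.5
V_4→V_5: (5)(-2) − (0)(-2.5) = -10
V_5→V_6: (0)(-8.5) − (-10)(-2) = -20
V_6→V_7: (-10)(8) − (-6)(-8.5) = -131
V_7→V_1: (-6)(6) − (6.5)(8) = -88
Σ = -307.25
Signed area = Σ/2 = -153.625 (negative ⇒ clockwise traversal).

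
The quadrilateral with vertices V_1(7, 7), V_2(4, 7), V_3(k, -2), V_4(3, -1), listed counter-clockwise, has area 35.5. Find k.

-3

Write out the shoelace sum; only the two edges meeting at V_3 involve k:
2·Area = [(4·(-2) − k·7) + (k·(-1) − 3·(-2))] + 49
       = -8·k + 47 = 71
⇒ k = -3.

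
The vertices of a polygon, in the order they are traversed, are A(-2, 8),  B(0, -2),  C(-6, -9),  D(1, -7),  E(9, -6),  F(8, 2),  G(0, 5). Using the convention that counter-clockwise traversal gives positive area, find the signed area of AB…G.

108

Apply Gauss's area formula: 2A = Σ (x_i·y_{i+1} − x_{i+1}·y_i), indices taken mod 7.
Σ = (4) + (-12) + (51) + (57) + (66) + (40) + (10) = 216
Signed area = Σ/2 = 108 (positive ⇒ counter-clockwise traversal).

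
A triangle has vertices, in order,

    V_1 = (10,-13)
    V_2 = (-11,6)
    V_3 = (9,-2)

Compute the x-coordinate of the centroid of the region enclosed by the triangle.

Apply the shoelace formula. First the cross-terms c_i = x_i·y_{i+1} − x_{i+1}·y_i:
  -83, -32, -97  ⇒  2A = -212, A = -106.
Then Σ (x_i + x_{i+1})·c_i = -1696, so x̄ = -1696 / (6·(-106)) = 8/3.

8/3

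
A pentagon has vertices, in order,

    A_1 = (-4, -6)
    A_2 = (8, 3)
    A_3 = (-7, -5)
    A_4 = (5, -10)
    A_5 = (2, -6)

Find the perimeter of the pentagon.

|A_1A_2| = √((12)² + (9)²) = √225 = 15
|A_2A_3| = √((-15)² + (-8)²) = √289 = 17
|A_3A_4| = √((12)² + (-5)²) = √169 = 13
|A_4A_5| = √((-3)² + (4)²) = √25 = 5
|A_5A_1| = √((-6)² + (0)²) = √36 = 6
Perimeter = 15 + 17 + 13 + 5 + 6 = 56.

56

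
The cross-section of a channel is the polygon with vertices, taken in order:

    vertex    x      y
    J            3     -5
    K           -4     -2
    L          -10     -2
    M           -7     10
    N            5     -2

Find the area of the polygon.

103.5

Cross-terms: -26, -12, -114, -36, -19  ⇒  Σ = -207
Area = |Σ|/2 = 103.5.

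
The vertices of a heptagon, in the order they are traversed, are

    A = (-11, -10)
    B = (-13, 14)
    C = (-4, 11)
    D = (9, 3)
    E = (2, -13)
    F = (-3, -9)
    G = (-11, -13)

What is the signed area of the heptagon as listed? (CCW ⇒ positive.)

-377.5

Σ = (-284) + (-87) + (-111) + (-123) + (-57) + (-60) + (-33) = -755
Signed area = Σ/2 = -377.5 (negative ⇒ clockwise traversal).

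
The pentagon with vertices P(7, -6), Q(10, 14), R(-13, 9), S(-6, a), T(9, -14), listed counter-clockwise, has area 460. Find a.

The doubled signed area Σ (x_i y_{i+1} − x_{i+1} y_i) is linear in a.
With a=0 it equals 612; the coefficient of a is -22 (from the two edges through S).
So -22·a + 612 = 2·460 = 920 ⇒ a = -14.

-14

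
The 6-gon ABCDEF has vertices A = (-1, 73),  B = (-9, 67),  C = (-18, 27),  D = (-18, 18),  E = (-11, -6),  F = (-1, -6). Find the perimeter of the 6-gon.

174

|AB| = √((-8)² + (-6)²) = √100 = 10
|BC| = √((-9)² + (-40)²) = √1681 = 41
|CD| = √((0)² + (-9)²) = √81 = 9
|DE| = √((7)² + (-24)²) = √625 = 25
|EF| = √((10)² + (0)²) = √100 = 10
|FA| = √((0)² + (79)²) = √6241 = 79
Perimeter = 10 + 41 + 9 + 25 + 10 + 79 = 174.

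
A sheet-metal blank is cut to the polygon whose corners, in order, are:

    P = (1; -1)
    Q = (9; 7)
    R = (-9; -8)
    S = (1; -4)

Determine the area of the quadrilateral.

Σ = (16) + (-9) + (44) + (3) = 54
Area = |Σ|/2 = 27.

27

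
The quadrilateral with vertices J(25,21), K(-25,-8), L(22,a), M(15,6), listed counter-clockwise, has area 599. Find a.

The doubled signed area Σ (x_i y_{i+1} − x_{i+1} y_i) is linear in a.
With a=0 it equals 798; the coefficient of a is -40 (from the two edges through L).
So -40·a + 798 = 2·599 = 1198 ⇒ a = -10.

-10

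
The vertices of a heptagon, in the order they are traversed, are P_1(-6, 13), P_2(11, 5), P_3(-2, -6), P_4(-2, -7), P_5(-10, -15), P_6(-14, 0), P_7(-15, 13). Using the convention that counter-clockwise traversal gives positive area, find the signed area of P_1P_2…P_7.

-388

Σ = (-173) + (-56) + (2) + (-40) + (-210) + (-182) + (-117) = -776
Signed area = Σ/2 = -388 (negative ⇒ clockwise traversal).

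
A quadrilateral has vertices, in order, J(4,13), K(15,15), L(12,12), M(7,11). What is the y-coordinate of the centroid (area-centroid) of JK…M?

Apply the shoelace formula. First the cross-terms c_i = x_i·y_{i+1} − x_{i+1}·y_i:
  -135, 0, 48, 47  ⇒  2A = -40, A = -20.
Then Σ (y_i + y_{i+1})·c_i = -1548, so ȳ = -1548 / (6·(-20)) = 12.9.

12.9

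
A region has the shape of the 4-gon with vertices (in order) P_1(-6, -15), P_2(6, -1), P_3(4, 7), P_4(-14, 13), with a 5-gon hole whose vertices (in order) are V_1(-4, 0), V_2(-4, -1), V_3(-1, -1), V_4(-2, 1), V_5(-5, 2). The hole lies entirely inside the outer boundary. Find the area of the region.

Outer boundary:
Cross-terms: 96, 46, 150, 288  ⇒  Σ = 580
Area = |Σ|/2 = 290.
Hole:
Σ = (4) + (3) + (-3) + (1) + (8) = 13
Area = |Σ|/2 = 6.5.
Net area = 290 − 6.5 = 283.5.

283.5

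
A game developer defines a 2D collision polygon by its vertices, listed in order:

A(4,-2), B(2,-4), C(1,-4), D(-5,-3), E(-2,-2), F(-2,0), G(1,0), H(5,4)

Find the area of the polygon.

Cross-terms: -12, -4, -23, 4, -4, 0, 4, -26  ⇒  Σ = -61
Area = |Σ|/2 = 30.5.

30.5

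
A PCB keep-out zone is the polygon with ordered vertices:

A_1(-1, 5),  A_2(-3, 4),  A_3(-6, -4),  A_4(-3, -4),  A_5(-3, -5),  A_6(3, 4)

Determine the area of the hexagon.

42

Apply Gauss's area formula: 2A = Σ (x_i·y_{i+1} − x_{i+1}·y_i), indices taken mod 6.
Σ = (11) + (36) + (12) + (3) + (3) + (19) = 84
Area = |Σ|/2 = 42.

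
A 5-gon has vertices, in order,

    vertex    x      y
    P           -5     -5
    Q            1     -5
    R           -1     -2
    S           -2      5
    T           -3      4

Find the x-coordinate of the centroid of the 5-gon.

-17/7

Apply the surveyor's formula. First the cross-terms c_i = x_i·y_{i+1} − x_{i+1}·y_i:
  30, -7, -9, 7, 35  ⇒  2A = 56, A = 28.
Then Σ (x_i + x_{i+1})·c_i = -408, so x̄ = -408 / (6·28) = -17/7.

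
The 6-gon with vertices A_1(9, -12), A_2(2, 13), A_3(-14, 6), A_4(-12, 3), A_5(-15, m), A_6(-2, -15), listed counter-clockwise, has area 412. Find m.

Write out the shoelace sum; only the two edges meeting at A_5 involve m:
2·Area = [((-12)·m − (-15)·3) + ((-15)·(-15) − (-2)·m)] + 524
       = -10·m + 794 = 824
⇒ m = -3.

-3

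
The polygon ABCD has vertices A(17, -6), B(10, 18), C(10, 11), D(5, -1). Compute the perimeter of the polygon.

|AB| = √((-7)² + (24)²) = √625 = 25
|BC| = √((0)² + (-7)²) = √49 = 7
|CD| = √((-5)² + (-12)²) = √169 = 13
|DA| = √((12)² + (-5)²) = √169 = 13
Perimeter = 25 + 7 + 13 + 13 = 58.

58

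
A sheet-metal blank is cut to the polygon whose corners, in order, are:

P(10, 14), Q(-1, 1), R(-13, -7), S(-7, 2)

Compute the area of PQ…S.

74.5

P→Q: (10)(1) − (-1)(14) = 24
Q→R: (-1)(-7) − (-13)(1) = 20
R→S: (-13)(2) − (-7)(-7) = -75
S→P: (-7)(14) − (10)(2) = -118
Σ = -149
Area = |Σ|/2 = 74.5.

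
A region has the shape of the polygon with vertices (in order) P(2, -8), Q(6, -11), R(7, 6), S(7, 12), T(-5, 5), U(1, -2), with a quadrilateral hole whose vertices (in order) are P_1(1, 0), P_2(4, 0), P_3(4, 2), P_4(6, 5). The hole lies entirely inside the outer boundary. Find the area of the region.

133

Outer boundary:
Apply the shoelace formula: 2A = Σ (x_i·y_{i+1} − x_{i+1}·y_i), indices taken mod 6.
Σ = (26) + (113) + (42) + (95) + (5) + (-4) = 277
Area = |Σ|/2 = 138.5.
Hole:
Apply Gauss's area formula: 2A = Σ (x_i·y_{i+1} − x_{i+1}·y_i), indices taken mod 4.
P_1→P_2: (1)(0) − (4)(0) = 0
P_2→P_3: (4)(2) − (4)(0) = 8
P_3→P_4: (4)(5) − (6)(2) = 8
P_4→P_1: (6)(0) − (1)(5) = -5
Σ = 11
Area = |Σ|/2 = 5.5.
Net area = 138.5 − 5.5 = 133.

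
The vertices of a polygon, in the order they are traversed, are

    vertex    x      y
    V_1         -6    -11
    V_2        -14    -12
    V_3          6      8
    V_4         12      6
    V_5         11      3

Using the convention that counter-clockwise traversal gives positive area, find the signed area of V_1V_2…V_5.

-157.5

Σ = (-82) + (-40) + (-60) + (-30) + (-103) = -315
Signed area = Σ/2 = -157.5 (negative ⇒ clockwise traversal).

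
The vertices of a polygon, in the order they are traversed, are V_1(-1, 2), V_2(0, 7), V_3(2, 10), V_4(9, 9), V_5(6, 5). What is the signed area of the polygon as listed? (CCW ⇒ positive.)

-42.5

Σ = (-7) + (-14) + (-72) + (-9) + (17) = -85
Signed area = Σ/2 = -42.5 (negative ⇒ clockwise traversal).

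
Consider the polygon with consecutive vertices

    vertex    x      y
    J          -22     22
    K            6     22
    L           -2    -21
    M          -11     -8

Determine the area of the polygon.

665.5

Cross-terms: -616, -82, -215, -418  ⇒  Σ = -1331
Area = |Σ|/2 = 665.5.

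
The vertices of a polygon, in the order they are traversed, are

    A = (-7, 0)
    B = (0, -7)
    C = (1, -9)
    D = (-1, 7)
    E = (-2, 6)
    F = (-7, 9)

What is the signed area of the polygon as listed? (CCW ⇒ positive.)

74.5

Apply the shoelace formula: 2A = Σ (x_i·y_{i+1} − x_{i+1}·y_i), indices taken mod 6.
Σ = (49) + (7) + (-2) + (8) + (24) + (63) = 149
Signed area = Σ/2 = 74.5 (positive ⇒ counter-clockwise traversal).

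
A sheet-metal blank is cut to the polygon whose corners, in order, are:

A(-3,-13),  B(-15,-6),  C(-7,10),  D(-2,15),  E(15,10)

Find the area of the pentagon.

432

Apply the shoelace (surveyor's) formula: 2A = Σ (x_i·y_{i+1} − x_{i+1}·y_i), indices taken mod 5.
Σ = (-177) + (-192) + (-85) + (-245) + (-165) = -864
Area = |Σ|/2 = 432.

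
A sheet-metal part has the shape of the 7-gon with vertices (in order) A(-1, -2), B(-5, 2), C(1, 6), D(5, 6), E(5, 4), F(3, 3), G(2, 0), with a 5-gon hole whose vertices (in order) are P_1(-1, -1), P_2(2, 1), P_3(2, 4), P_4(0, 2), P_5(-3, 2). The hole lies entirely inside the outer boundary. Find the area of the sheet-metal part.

Outer boundary:
Apply the shoelace (surveyor's) formula: 2A = Σ (x_i·y_{i+1} − x_{i+1}·y_i), indices taken mod 7.
Cross-terms: -12, -32, -24, -10, 3, -6, -4  ⇒  Σ = -85
Area = |Σ|/2 = 42.5.
Hole:
Apply the surveyor's formula: 2A = Σ (x_i·y_{i+1} − x_{i+1}·y_i), indices taken mod 5.
Cross-terms: 1, 6, 4, 6, 5  ⇒  Σ = 22
Area = |Σ|/2 = 11.
Net area = 42.5 − 11 = 31.5.

31.5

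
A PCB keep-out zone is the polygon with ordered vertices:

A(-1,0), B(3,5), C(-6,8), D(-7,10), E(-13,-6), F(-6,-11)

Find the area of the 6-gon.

Apply the surveyor's formula: 2A = Σ (x_i·y_{i+1} − x_{i+1}·y_i), indices taken mod 6.
Cross-terms: -5, 54, -4, 172, 107, -11  ⇒  Σ = 313
Area = |Σ|/2 = 156.5.

156.5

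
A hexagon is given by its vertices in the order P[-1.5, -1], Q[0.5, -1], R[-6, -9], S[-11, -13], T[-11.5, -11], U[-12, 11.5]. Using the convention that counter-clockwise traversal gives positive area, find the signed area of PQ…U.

-146.5

Apply the shoelace formula: 2A = Σ (x_i·y_{i+1} − x_{i+1}·y_i), indices taken mod 6.
Cross-terms: 2, -10.5, -21, -28.5, -264.25, 29.25  ⇒  Σ = -293
Signed area = Σ/2 = -146.5 (negative ⇒ clockwise traversal).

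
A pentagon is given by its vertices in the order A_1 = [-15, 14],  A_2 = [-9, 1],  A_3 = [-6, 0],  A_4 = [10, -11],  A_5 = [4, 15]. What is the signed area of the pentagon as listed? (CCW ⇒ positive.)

Apply the shoelace (surveyor's) formula: 2A = Σ (x_i·y_{i+1} − x_{i+1}·y_i), indices taken mod 5.
Σ = (111) + (6) + (66) + (194) + (281) = 658
Signed area = Σ/2 = 329 (positive ⇒ counter-clockwise traversal).

329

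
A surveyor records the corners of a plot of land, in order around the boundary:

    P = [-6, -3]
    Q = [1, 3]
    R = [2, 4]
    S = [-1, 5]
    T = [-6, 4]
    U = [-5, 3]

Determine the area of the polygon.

P→Q: (-6)(3) − (1)(-3) = -15
Q→R: (1)(4) − (2)(3) = -2
R→S: (2)(5) − (-1)(4) = 14
S→T: (-1)(4) − (-6)(5) = 26
T→U: (-6)(3) − (-5)(4) = 2
U→P: (-5)(-3) − (-6)(3) = 33
Σ = 58
Area = |Σ|/2 = 29.

29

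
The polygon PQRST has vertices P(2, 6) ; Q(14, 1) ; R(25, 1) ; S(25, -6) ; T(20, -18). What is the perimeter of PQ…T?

74

|PQ| = √((12)² + (-5)²) = √169 = 13
|QR| = √((11)² + (0)²) = √121 = 11
|RS| = √((0)² + (-7)²) = √49 = 7
|ST| = √((-5)² + (-12)²) = √169 = 13
|TP| = √((-18)² + (24)²) = √900 = 30
Perimeter = 13 + 11 + 7 + 13 + 30 = 74.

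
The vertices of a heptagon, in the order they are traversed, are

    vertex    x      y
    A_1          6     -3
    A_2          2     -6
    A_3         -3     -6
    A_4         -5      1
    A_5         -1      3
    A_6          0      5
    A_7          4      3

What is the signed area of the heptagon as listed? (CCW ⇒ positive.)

Apply the shoelace formula: 2A = Σ (x_i·y_{i+1} − x_{i+1}·y_i), indices taken mod 7.
Σ = (-30) + (-30) + (-33) + (-14) + (-5) + (-20) + (-30) = -162
Signed area = Σ/2 = -81 (negative ⇒ clockwise traversal).

-81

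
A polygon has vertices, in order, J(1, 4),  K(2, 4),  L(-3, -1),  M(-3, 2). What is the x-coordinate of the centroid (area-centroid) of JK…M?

-20/17

Apply Gauss's area formula. First the cross-terms c_i = x_i·y_{i+1} − x_{i+1}·y_i:
  -4, 10, -9, -14  ⇒  2A = -17, A = -8.5.
Then Σ (x_i + x_{i+1})·c_i = 60, so x̄ = 60 / (6·(-8.5)) = -20/17.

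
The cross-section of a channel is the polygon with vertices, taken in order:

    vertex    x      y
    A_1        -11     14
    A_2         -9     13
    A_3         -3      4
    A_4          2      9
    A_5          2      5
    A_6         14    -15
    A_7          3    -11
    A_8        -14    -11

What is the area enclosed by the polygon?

Cross-terms: -17, 3, -35, -8, -100, -109, -187, -317  ⇒  Σ = -770
Area = |Σ|/2 = 385.

385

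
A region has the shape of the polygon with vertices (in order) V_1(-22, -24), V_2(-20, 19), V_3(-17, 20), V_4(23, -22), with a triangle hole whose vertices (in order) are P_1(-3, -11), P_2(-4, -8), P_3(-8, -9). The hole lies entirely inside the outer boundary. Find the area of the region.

1042

Outer boundary:
Apply Gauss's area formula: 2A = Σ (x_i·y_{i+1} − x_{i+1}·y_i), indices taken mod 4.
Cross-terms: -898, -77, -86, -1036  ⇒  Σ = -2097
Area = |Σ|/2 = 1048.5.
Hole:
Apply the shoelace (surveyor's) formula: 2A = Σ (x_i·y_{i+1} − x_{i+1}·y_i), indices taken mod 3.
Σ = (-20) + (-28) + (61) = 13
Area = |Σ|/2 = 6.5.
Net area = 1048.5 − 6.5 = 1042.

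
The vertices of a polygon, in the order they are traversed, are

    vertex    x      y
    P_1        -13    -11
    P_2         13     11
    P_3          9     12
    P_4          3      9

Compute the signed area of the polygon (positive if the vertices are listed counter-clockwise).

Apply Gauss's area formula: 2A = Σ (x_i·y_{i+1} − x_{i+1}·y_i), indices taken mod 4.
Cross-terms: 0, 57, 45, 84  ⇒  Σ = 186
Signed area = Σ/2 = 93 (positive ⇒ counter-clockwise traversal).

93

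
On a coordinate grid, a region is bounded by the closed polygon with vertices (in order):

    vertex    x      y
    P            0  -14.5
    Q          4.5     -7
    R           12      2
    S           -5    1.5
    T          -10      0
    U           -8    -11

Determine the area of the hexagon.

213.625

Apply the surveyor's formula: 2A = Σ (x_i·y_{i+1} − x_{i+1}·y_i), indices taken mod 6.
Cross-terms: 65.25, 93, 28, 15, 110, 116  ⇒  Σ = 427.25
Area = |Σ|/2 = 213.625.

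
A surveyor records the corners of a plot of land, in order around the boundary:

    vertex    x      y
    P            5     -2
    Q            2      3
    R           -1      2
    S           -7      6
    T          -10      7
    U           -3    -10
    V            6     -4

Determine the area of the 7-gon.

Apply Gauss's area formula: 2A = Σ (x_i·y_{i+1} − x_{i+1}·y_i), indices taken mod 7.
P→Q: (5)(3) − (2)(-2) = 19
Q→R: (2)(2) − (-1)(3) = 7
R→S: (-1)(6) − (-7)(2) = 8
S→T: (-7)(7) − (-10)(6) = 11
T→U: (-10)(-10) − (-3)(7) = 121
U→V: (-3)(-4) − (6)(-10) = 72
V→P: (6)(-2) − (5)(-4) = 8
Σ = 246
Area = |Σ|/2 = 123.

123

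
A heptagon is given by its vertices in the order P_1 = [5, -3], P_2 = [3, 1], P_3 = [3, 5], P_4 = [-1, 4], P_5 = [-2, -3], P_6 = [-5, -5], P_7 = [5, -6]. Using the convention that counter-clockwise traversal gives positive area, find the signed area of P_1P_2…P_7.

59.5

Apply the shoelace (surveyor's) formula: 2A = Σ (x_i·y_{i+1} − x_{i+1}·y_i), indices taken mod 7.
P_1→P_2: (5)(1) − (3)(-3) = 14
P_2→P_3: (3)(5) − (3)(1) = 12
P_3→P_4: (3)(4) − (-1)(5) = 17
P_4→P_5: (-1)(-3) − (-2)(4) = 11
P_5→P_6: (-2)(-5) − (-5)(-3) = -5
P_6→P_7: (-5)(-6) − (5)(-5) = 55
P_7→P_1: (5)(-3) − (5)(-6) = 15
Σ = 119
Signed area = Σ/2 = 59.5 (positive ⇒ counter-clockwise traversal).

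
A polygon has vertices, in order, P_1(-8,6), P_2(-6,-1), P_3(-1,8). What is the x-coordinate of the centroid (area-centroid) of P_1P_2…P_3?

-5

Apply Gauss's area formula. First the cross-terms c_i = x_i·y_{i+1} − x_{i+1}·y_i:
  44, -49, 58  ⇒  2A = 53, A = 26.5.
Then Σ (x_i + x_{i+1})·c_i = -795, so x̄ = -795 / (6·26.5) = -5.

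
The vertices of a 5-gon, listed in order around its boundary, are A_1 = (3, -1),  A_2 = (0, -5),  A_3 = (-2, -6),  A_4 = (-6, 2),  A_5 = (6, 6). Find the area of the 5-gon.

Cross-terms: -15, -10, -40, -48, -24  ⇒  Σ = -137
Area = |Σ|/2 = 68.5.

68.5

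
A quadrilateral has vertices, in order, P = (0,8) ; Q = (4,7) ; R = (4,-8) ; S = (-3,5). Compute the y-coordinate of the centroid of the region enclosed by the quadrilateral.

Apply the shoelace (surveyor's) formula. First the cross-terms c_i = x_i·y_{i+1} − x_{i+1}·y_i:
  -32, -60, -4, -24  ⇒  2A = -120, A = -60.
Then Σ (y_i + y_{i+1})·c_i = -720, so ȳ = -720 / (6·(-60)) = 2.

2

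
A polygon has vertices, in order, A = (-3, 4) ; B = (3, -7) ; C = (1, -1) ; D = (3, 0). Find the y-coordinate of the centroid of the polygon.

Apply the shoelace (surveyor's) formula. First the cross-terms c_i = x_i·y_{i+1} − x_{i+1}·y_i:
  9, 4, 3, 12  ⇒  2A = 28, A = 14.
Then Σ (y_i + y_{i+1})·c_i = -14, so ȳ = -14 / (6·14) = -1/6.

-1/6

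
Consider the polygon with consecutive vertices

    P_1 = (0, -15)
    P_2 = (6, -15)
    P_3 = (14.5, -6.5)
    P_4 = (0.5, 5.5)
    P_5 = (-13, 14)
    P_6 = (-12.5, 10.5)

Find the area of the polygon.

328

Apply Gauss's area formula: 2A = Σ (x_i·y_{i+1} − x_{i+1}·y_i), indices taken mod 6.
Cross-terms: 90, 178.5, 83, 78.5, 38.5, 187.5  ⇒  Σ = 656
Area = |Σ|/2 = 328.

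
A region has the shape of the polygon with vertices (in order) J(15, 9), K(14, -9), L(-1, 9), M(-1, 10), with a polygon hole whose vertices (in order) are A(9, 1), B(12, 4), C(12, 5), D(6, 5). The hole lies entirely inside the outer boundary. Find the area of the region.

138.5

Outer boundary:
Apply the shoelace (surveyor's) formula: 2A = Σ (x_i·y_{i+1} − x_{i+1}·y_i), indices taken mod 4.
Σ = (-261) + (117) + (-1) + (-159) = -304
Area = |Σ|/2 = 152.
Hole:
Σ = (24) + (12) + (30) + (-39) = 27
Area = |Σ|/2 = 13.5.
Net area = 152 − 13.5 = 138.5.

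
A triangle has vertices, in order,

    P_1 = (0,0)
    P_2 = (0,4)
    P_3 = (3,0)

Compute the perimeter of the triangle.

|P_1P_2| = √((0)² + (4)²) = √16 = 4
|P_2P_3| = √((3)² + (-4)²) = √25 = 5
|P_3P_1| = √((-3)² + (0)²) = √9 = 3
Perimeter = 4 + 5 + 3 = 12.

12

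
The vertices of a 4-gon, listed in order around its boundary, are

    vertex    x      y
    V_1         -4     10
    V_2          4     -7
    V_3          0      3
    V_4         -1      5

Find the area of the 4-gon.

Σ = (-12) + (12) + (3) + (10) = 13
Area = |Σ|/2 = 6.5.

6.5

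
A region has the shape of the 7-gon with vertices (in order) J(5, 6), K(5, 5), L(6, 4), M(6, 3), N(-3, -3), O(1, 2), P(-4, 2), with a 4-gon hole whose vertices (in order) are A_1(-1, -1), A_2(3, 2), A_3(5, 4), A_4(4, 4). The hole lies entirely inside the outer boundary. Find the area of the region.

Outer boundary:
Apply the shoelace formula: 2A = Σ (x_i·y_{i+1} − x_{i+1}·y_i), indices taken mod 7.
Σ = (-5) + (-10) + (-6) + (-9) + (-3) + (10) + (-34) = -57
Area = |Σ|/2 = 28.5.
Hole:
A_1→A_2: (-1)(2) − (3)(-1) = 1
A_2→A_3: (3)(4) − (5)(2) = 2
A_3→A_4: (5)(4) − (4)(4) = 4
A_4→A_1: (4)(-1) − (-1)(4) = 0
Σ = 7
Area = |Σ|/2 = 3.5.
Net area = 28.5 − 3.5 = 25.

25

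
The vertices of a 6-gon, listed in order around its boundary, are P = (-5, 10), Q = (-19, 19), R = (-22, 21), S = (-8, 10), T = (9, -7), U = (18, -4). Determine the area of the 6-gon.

139

Σ = (95) + (19) + (-52) + (-34) + (90) + (160) = 278
Area = |Σ|/2 = 139.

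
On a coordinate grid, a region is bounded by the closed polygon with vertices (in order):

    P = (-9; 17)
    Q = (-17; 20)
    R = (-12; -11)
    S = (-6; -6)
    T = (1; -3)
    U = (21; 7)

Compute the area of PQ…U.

P→Q: (-9)(20) − (-17)(17) = 109
Q→R: (-17)(-11) − (-12)(20) = 427
R→S: (-12)(-6) − (-6)(-11) = 6
S→T: (-6)(-3) − (1)(-6) = 24
T→U: (1)(7) − (21)(-3) = 70
U→P: (21)(17) − (-9)(7) = 420
Σ = 1056
Area = |Σ|/2 = 528.

528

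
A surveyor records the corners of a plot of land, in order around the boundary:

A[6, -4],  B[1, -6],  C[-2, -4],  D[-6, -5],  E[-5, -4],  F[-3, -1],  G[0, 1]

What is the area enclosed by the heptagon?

Apply the shoelace (surveyor's) formula: 2A = Σ (x_i·y_{i+1} − x_{i+1}·y_i), indices taken mod 7.
Σ = (-32) + (-16) + (-14) + (-1) + (-7) + (-3) + (-6) = -79
Area = |Σ|/2 = 39.5.

39.5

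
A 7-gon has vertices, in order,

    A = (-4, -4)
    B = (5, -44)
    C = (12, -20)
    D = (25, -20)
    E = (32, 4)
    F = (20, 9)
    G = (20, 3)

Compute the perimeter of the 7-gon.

148

|AB| = √((9)² + (-40)²) = √1681 = 41
|BC| = √((7)² + (24)²) = √625 = 25
|CD| = √((13)² + (0)²) = √169 = 13
|DE| = √((7)² + (24)²) = √625 = 25
|EF| = √((-12)² + (5)²) = √169 = 13
|FG| = √((0)² + (-6)²) = √36 = 6
|GA| = √((-24)² + (-7)²) = √625 = 25
Perimeter = 41 + 25 + 13 + 25 + 13 + 6 + 25 = 148.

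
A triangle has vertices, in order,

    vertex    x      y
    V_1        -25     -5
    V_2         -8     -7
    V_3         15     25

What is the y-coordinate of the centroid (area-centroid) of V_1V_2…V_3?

13/3

Apply the surveyor's formula. First the cross-terms c_i = x_i·y_{i+1} − x_{i+1}·y_i:
  135, -95, 550  ⇒  2A = 590, A = 295.
Then Σ (y_i + y_{i+1})·c_i = 7670, so ȳ = 7670 / (6·295) = 13/3.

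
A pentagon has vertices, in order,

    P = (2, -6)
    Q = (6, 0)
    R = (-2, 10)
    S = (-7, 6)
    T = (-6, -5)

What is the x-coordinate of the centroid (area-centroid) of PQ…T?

-367/271

Apply the shoelace formula. First the cross-terms c_i = x_i·y_{i+1} − x_{i+1}·y_i:
  36, 60, 58, 71, 46  ⇒  2A = 271, A = 135.5.
Then Σ (x_i + x_{i+1})·c_i = -1101, so x̄ = -1101 / (6·135.5) = -367/271.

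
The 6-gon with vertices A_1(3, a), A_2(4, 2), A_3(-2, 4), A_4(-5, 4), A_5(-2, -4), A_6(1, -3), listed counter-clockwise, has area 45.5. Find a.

Write out the shoelace sum; only the two edges meeting at A_1 involve a:
2·Area = [(1·a − 3·(-3)) + (3·2 − 4·a)] + 70
       = -3·a + 85 = 91
⇒ a = -2.

-2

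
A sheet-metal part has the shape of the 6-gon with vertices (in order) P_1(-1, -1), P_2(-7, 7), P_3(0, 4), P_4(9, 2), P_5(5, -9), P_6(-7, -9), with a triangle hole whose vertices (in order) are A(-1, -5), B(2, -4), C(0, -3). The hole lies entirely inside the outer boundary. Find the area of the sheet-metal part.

Outer boundary:
Apply Gauss's area formula: 2A = Σ (x_i·y_{i+1} − x_{i+1}·y_i), indices taken mod 6.
P_1→P_2: (-1)(7) − (-7)(-1) = -14
P_2→P_3: (-7)(4) − (0)(7) = -28
P_3→P_4: (0)(2) − (9)(4) = -36
P_4→P_5: (9)(-9) − (5)(2) = -91
P_5→P_6: (5)(-9) − (-7)(-9) = -108
P_6→P_1: (-7)(-1) − (-1)(-9) = -2
Σ = -279
Area = |Σ|/2 = 139.5.
Hole:
Apply the shoelace (surveyor's) formula: 2A = Σ (x_i·y_{i+1} − x_{i+1}·y_i), indices taken mod 3.
Σ = (14) + (-6) + (-3) = 5
Area = |Σ|/2 = 2.5.
Net area = 139.5 − 2.5 = 137.

137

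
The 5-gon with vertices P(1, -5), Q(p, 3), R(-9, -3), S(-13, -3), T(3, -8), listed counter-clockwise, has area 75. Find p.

13

Write out the shoelace sum; only the two edges meeting at Q involve p:
2·Area = [(1·3 − p·(-5)) + (p·(-3) − (-9)·3)] + 94
       = 2·p + 124 = 150
⇒ p = 13.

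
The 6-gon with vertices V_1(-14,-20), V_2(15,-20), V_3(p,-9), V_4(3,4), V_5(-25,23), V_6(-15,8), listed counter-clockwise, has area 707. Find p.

9

Write out the shoelace sum; only the two edges meeting at V_3 involve p:
2·Area = [(15·(-9) − p·(-20)) + (p·4 − 3·(-9))] + 1306
       = 24·p + 1198 = 1414
⇒ p = 9.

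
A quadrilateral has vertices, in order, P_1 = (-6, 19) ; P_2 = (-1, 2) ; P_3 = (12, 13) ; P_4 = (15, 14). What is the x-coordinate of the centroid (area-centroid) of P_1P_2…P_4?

89/39

Apply the surveyor's formula. First the cross-terms c_i = x_i·y_{i+1} − x_{i+1}·y_i:
  7, -37, -27, 369  ⇒  2A = 312, A = 156.
Then Σ (x_i + x_{i+1})·c_i = 2136, so x̄ = 2136 / (6·156) = 89/39.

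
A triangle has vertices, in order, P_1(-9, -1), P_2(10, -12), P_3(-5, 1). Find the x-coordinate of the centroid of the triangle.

-4/3

Apply the surveyor's formula. First the cross-terms c_i = x_i·y_{i+1} − x_{i+1}·y_i:
  118, -50, 14  ⇒  2A = 82, A = 41.
Then Σ (x_i + x_{i+1})·c_i = -328, so x̄ = -328 / (6·41) = -4/3.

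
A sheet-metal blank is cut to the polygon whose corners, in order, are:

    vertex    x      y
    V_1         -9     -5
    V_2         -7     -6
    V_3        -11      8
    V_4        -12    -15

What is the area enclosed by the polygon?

41.5

Apply the shoelace (surveyor's) formula: 2A = Σ (x_i·y_{i+1} − x_{i+1}·y_i), indices taken mod 4.
Σ = (19) + (-122) + (261) + (-75) = 83
Area = |Σ|/2 = 41.5.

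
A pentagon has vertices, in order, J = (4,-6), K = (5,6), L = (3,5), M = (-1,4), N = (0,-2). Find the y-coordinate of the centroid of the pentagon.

Apply Gauss's area formula. First the cross-terms c_i = x_i·y_{i+1} − x_{i+1}·y_i:
  54, 7, 17, 2, 8  ⇒  2A = 88, A = 44.
Then Σ (y_i + y_{i+1})·c_i = 170, so ȳ = 170 / (6·44) = 85/132.

85/132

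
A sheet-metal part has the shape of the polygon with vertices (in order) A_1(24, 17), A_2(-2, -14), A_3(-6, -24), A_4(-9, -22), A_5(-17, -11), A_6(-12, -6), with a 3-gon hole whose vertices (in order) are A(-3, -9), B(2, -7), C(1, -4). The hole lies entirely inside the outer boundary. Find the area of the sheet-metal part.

385

Outer boundary:
Σ = (-302) + (-36) + (-84) + (-275) + (-30) + (-60) = -787
Area = |Σ|/2 = 393.5.
Hole:
Σ = (39) + (-1) + (-21) = 17
Area = |Σ|/2 = 8.5.
Net area = 393.5 − 8.5 = 385.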